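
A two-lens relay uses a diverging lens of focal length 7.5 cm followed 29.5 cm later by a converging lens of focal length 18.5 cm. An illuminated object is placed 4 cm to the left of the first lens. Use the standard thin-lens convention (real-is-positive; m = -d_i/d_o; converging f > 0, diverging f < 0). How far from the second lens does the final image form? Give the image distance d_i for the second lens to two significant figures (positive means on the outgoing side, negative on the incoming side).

Applying the thin-lens equation to the first lens, 1/(-7.5) = 1/4 + 1/d_i1, which gives d_i1 = -2.609 cm.
With d_i1 < 0 the first image is virtual and lies on the object side; the object distance for lens 2 is d_o2 = 29.5 - (-2.609) = 32.109 cm.
Applying the thin-lens equation again with f_2 = 18.5 cm and d_o2 = 32.109 cm gives d_i2 = 43.649 cm.

44 cm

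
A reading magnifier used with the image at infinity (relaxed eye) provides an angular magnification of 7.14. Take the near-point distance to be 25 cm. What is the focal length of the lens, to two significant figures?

3.5 cm

For the image at infinity, M = D/f.
f = D/M = 25/7.14 = 3.501 cm.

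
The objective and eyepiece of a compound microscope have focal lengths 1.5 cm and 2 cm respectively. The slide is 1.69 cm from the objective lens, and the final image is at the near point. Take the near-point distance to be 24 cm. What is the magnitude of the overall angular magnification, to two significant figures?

Objective: 1/d_i = 1/f_obj - 1/d_o = 1/1.5 - 1/1.69 = 0.07495 cm^-1, so d_i = 13.342 cm.
m_obj = -d_i/d_o = -13.342/1.69 = -7.895.
Eyepiece angular magnification (image at near point): M_eye = 1 + D/f_e = 1 + 24/2 = 13.000.
Overall M = m_obj x M_eye = (-7.895)(13.000) = -102.63.
|M| = 102.63.

100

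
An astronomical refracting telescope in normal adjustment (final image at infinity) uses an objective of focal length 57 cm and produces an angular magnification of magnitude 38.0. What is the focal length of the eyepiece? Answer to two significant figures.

|M| = f_obj/f_eye, so f_eye = f_obj/|M| = 57/38.0 = 1.500 cm.

1.5 cm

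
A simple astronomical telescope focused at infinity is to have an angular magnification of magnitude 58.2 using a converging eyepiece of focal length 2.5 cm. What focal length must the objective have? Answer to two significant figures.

150 cm

|M| = f_obj/|f_eye|, so f_obj = |M| x |f_eye| = 58.2 x 2.5 = 145.500 cm.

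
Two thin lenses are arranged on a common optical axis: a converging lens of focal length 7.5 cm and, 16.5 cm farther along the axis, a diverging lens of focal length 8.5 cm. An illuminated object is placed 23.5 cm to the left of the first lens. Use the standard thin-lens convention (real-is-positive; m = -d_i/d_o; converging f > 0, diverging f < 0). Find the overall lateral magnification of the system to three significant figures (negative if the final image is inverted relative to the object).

-0.285

Lens 1: 1/d_i1 = 1/f_1 - 1/d_o1 = 1/7.5 - 1/23.5 = 0.09078 cm^-1, so d_i1 = 11.016 cm.
m_1 = -(11.016)/23.5 = -0.4688.
The intermediate image is 11.016 cm to the right of lens 1, so d_o2 = L - d_i1 = 16.5 - 11.016 = 5.484 cm.
Lens 2: 1/d_i2 = 1/f_2 - 1/d_o2 = 1/(-8.5) - 1/(5.484) = -0.29998 cm^-1, so d_i2 = -3.334 cm.
m_2 = -(-3.334)/(5.484) = 0.6078.
Total m = m_1 x m_2 = (-0.4688)(0.6078) = -0.2849.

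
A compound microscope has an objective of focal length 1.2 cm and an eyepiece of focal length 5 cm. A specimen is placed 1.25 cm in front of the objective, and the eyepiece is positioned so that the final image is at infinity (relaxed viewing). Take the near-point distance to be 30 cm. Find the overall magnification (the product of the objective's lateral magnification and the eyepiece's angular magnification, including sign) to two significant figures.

-140

Objective: 1/d_i = 1/f_obj - 1/d_o = 1/1.2 - 1/1.25 = 0.03333 cm^-1, so d_i = 30.000 cm.
m_obj = -d_i/d_o = -30.000/1.25 = -24.000.
Eyepiece angular magnification (image at infinity): M_eye = D/f_e = 30/5 = 6.000.
Overall M = m_obj x M_eye = (-24.000)(6.000) = -144.00.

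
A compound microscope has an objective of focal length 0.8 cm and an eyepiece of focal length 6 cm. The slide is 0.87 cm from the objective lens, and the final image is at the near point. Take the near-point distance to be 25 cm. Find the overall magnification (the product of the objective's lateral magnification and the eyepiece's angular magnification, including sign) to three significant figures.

-59.0

Objective: 1/d_i = 1/f_obj - 1/d_o = 1/0.8 - 1/0.87 = 0.10057 cm^-1, so d_i = 9.943 cm.
m_obj = -d_i/d_o = -9.943/0.87 = -11.429.
Eyepiece angular magnification (image at near point): M_eye = 1 + D/f_e = 1 + 25/6 = 5.167.
Overall M = m_obj x M_eye = (-11.429)(5.167) = -59.05.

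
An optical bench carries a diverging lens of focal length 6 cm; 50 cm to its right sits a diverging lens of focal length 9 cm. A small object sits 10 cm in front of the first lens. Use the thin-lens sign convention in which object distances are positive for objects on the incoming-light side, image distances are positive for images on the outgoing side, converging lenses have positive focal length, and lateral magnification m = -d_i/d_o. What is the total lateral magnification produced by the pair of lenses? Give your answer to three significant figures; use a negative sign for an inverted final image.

Lens 1: 1/d_i1 = 1/f_1 - 1/d_o1 = 1/(-6) - 1/10 = -0.26667 cm^-1, so d_i1 = -3.750 cm.
m_1 = -(-3.750)/10 = 0.3750.
The intermediate image is virtual, 3.750 cm to the left of lens 1, so d_o2 = L - d_i1 = 50 - (-3.750) = 53.750 cm.
Lens 2: 1/d_i2 = 1/f_2 - 1/d_o2 = 1/(-9) - 1/(53.750) = -0.12972 cm^-1, so d_i2 = -7.709 cm.
m_2 = -(-7.709)/(53.750) = 0.1434.
Total m = m_1 x m_2 = (0.3750)(0.1434) = 0.0538.

0.0538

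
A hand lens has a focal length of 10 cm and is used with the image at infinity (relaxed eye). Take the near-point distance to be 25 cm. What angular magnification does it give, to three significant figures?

M = D/f = 25/10 = 2.500.

2.50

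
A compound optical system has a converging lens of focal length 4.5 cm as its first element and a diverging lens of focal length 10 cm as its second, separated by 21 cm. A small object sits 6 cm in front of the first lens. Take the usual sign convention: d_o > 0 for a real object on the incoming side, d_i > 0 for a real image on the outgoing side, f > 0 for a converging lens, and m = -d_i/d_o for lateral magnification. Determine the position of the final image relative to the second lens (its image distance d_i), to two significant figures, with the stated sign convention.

Lens 1: 1/d_i1 = 1/f_1 - 1/d_o1 = 1/4.5 - 1/6 = 0.05556 cm^-1, so d_i1 = 18.000 cm.
Object distance for lens 2: d_o2 = 21 - 18.000 = 3.000 cm.
Lens 2: 1/d_i2 = 1/f_2 - 1/d_o2 = 1/(-10) - 1/(3.000) = -0.43333 cm^-1, so d_i2 = -2.308 cm.

-2.3 cm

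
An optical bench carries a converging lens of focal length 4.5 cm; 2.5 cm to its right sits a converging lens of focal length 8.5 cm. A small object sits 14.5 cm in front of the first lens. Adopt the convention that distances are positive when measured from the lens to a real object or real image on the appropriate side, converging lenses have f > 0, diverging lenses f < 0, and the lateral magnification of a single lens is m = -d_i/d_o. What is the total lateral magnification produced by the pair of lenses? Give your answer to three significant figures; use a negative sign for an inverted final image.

First lens: d_i1 = 1/(1/4.5 - 1/14.5) = 6.525 cm.
m_1 = -(6.525)/14.5 = -0.4500.
This image would form 6.525 cm past lens 1, i.e. 4.025 cm beyond lens 2, so it is a virtual object for lens 2: d_o2 = 2.5 - 6.525 = -4.025 cm.
Second lens: d_i2 = 1/(1/8.5 - 1/(-4.025)) = 2.732 cm.
m_2 = -(2.732)/(-4.025) = 0.6786.
Total m = m_1 x m_2 = (-0.4500)(0.6786) = -0.3054.

-0.305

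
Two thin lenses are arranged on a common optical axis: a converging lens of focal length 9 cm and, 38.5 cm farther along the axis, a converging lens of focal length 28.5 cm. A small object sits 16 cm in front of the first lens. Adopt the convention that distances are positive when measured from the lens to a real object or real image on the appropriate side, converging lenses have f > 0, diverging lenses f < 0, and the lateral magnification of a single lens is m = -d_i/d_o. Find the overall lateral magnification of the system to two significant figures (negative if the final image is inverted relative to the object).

-3.5

Lens 1: 1/d_i1 = 1/f_1 - 1/d_o1 = 1/9 - 1/16 = 0.04861 cm^-1, so d_i1 = 20.571 cm.
m_1 = -(20.571)/16 = -1.2857.
The intermediate image is 20.571 cm to the right of lens 1, so d_o2 = L - d_i1 = 38.5 - 20.571 = 17.929 cm.
Lens 2: 1/d_i2 = 1/f_2 - 1/d_o2 = 1/28.5 - 1/(17.929) = -0.02069 cm^-1, so d_i2 = -48.334 cm.
m_2 = -(-48.334)/(17.929) = 2.6959.
Total m = m_1 x m_2 = (-1.2857)(2.6959) = -3.4662.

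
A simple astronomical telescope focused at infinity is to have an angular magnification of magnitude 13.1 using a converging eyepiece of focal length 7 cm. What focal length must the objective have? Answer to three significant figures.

|M| = f_obj/|f_eye|, so f_obj = |M| x |f_eye| = 13.1 x 7 = 91.700 cm.

91.7 cm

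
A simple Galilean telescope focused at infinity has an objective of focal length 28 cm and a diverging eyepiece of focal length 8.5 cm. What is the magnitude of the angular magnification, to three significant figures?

|M| = f_obj/|f_eye| = 28/8.5 = 3.294.

3.29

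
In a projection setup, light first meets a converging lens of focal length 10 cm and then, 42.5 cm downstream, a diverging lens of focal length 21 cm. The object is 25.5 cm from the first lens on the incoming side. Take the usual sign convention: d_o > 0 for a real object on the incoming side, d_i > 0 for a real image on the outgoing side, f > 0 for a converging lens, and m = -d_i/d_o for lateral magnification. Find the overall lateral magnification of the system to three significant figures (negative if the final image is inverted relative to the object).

-0.288

First lens: d_i1 = 1/(1/10 - 1/25.5) = 16.452 cm.
m_1 = -(16.452)/25.5 = -0.6452.
The intermediate image is 16.452 cm to the right of lens 1, so d_o2 = L - d_i1 = 42.5 - 16.452 = 26.048 cm.
Second lens: d_i2 = 1/(1/(-21) - 1/(26.048)) = -11.627 cm.
m_2 = -(-11.627)/(26.048) = 0.4463.
Overall magnification: m = m_1 m_2 = -0.2880.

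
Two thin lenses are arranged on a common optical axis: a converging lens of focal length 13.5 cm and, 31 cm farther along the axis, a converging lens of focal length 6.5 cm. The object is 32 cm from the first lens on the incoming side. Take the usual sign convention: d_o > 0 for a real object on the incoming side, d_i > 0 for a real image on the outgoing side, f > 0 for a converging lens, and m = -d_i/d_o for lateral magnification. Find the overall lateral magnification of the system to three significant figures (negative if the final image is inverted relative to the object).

4.13

First lens: d_i1 = 1/(1/13.5 - 1/32) = 23.351 cm.
m_1 = -(23.351)/32 = -0.7297.
Object distance for lens 2: d_o2 = 31 - 23.351 = 7.649 cm.
Second lens: d_i2 = 1/(1/6.5 - 1/(7.649)) = 43.282 cm.
m_2 = -(43.282)/(7.649) = -5.6588.
Total m = m_1 x m_2 = (-0.7297)(-5.6588) = 4.1294.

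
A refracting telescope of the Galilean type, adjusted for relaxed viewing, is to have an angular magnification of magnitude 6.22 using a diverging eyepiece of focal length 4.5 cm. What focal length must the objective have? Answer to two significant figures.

|M| = f_obj/|f_eye|, so f_obj = |M| x |f_eye| = 6.22 x 4.5 = 27.990 cm.

28 cm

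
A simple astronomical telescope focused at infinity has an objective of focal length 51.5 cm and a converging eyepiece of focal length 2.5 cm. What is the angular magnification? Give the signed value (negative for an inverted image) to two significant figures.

M = -f_obj/f_eye = -51.5/(2.5) = -20.600.

-21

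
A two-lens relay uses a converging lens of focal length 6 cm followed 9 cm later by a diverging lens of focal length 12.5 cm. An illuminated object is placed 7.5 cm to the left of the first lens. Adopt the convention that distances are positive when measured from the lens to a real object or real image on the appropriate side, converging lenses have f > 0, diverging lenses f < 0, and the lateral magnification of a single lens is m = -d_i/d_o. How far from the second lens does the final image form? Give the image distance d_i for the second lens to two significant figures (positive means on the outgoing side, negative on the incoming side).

Lens 1: 1/d_i1 = 1/f_1 - 1/d_o1 = 1/6 - 1/7.5 = 0.03333 cm^-1, so d_i1 = 30.000 cm.
Since 30.000 cm > 9 cm, the first image lies past the second lens and serves as a virtual object: d_o2 = L - d_i1 = -21.000 cm.
Lens 2: 1/d_i2 = 1/f_2 - 1/d_o2 = 1/(-12.5) - 1/(-21.000) = -0.03238 cm^-1, so d_i2 = -30.882 cm.

-31 cm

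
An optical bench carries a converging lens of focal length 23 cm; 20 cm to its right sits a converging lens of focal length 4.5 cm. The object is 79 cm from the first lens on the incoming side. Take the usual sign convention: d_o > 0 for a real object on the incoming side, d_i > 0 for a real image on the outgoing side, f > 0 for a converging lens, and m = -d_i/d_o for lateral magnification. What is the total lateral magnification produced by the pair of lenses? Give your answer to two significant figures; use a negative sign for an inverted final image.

Lens 1: 1/d_i1 = 1/f_1 - 1/d_o1 = 1/23 - 1/79 = 0.03082 cm^-1, so d_i1 = 32.446 cm.
m_1 = -(32.446)/79 = -0.4107.
This image would form 32.446 cm past lens 1, i.e. 12.446 cm beyond lens 2, so it is a virtual object for lens 2: d_o2 = 20 - 32.446 = -12.446 cm.
Lens 2: 1/d_i2 = 1/f_2 - 1/d_o2 = 1/4.5 - 1/(-12.446) = 0.30257 cm^-1, so d_i2 = 3.305 cm.
m_2 = -(3.305)/(-12.446) = 0.2655.
Overall magnification: m = m_1 m_2 = -0.1091.

-0.11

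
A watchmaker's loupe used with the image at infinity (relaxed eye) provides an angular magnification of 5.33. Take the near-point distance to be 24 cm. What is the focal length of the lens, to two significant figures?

4.5 cm

For the image at infinity, M = D/f.
f = D/M = 24/5.33 = 4.503 cm.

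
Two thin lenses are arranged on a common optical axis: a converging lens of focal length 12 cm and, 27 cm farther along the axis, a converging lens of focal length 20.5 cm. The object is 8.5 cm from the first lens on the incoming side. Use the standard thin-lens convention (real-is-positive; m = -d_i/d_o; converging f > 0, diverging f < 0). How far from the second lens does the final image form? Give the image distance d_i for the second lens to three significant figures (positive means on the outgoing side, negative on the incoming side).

32.3 cm

First lens: d_i1 = 1/(1/12 - 1/8.5) = -29.143 cm.
With d_i1 < 0 the first image is virtual and lies on the object side; the object distance for lens 2 is d_o2 = 27 - (-29.143) = 56.143 cm.
Second lens: d_i2 = 1/(1/20.5 - 1/(56.143)) = 32.291 cm.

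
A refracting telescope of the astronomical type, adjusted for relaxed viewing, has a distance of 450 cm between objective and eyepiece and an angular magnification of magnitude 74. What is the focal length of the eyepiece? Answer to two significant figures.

In normal adjustment the tube length equals f_obj + f_eye and |M| = f_obj/f_eye.
So f_obj = 74 f_eye and 74 f_eye + f_eye = 450 cm, giving f_eye = 450/75 = 6.000 cm and f_obj = 444.000 cm.

6.0 cm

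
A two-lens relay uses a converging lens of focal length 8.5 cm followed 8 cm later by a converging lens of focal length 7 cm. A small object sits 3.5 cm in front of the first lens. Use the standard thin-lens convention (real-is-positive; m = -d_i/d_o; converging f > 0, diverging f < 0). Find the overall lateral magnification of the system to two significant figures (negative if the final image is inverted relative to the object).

Lens 1: 1/d_i1 = 1/f_1 - 1/d_o1 = 1/8.5 - 1/3.5 = -0.16807 cm^-1, so d_i1 = -5.950 cm.
m_1 = -(-5.950)/3.5 = 1.7000.
The intermediate image is virtual, 5.950 cm to the left of lens 1, so d_o2 = L - d_i1 = 8 - (-5.950) = 13.950 cm.
Lens 2: 1/d_i2 = 1/f_2 - 1/d_o2 = 1/7 - 1/(13.950) = 0.07117 cm^-1, so d_i2 = 14.050 cm.
m_2 = -(14.050)/(13.950) = -1.0072.
Overall magnification: m = m_1 m_2 = -1.7122.

-1.7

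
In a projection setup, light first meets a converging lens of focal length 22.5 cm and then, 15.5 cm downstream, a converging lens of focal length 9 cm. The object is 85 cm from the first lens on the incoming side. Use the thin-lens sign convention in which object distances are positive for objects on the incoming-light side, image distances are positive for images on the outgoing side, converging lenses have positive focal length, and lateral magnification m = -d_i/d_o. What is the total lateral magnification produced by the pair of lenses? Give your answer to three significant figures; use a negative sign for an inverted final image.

Applying the thin-lens equation to the first lens, 1/22.5 = 1/85 + 1/d_i1, which gives d_i1 = 30.600 cm.
Its lateral magnification is m_1 = -d_i1/d_o1 = -(30.600)/85 = -0.3600.
This image would form 30.600 cm past lens 1, i.e. 15.100 cm beyond lens 2, so it is a virtual object for lens 2: d_o2 = 15.5 - 30.600 = -15.100 cm.
Applying the thin-lens equation again with f_2 = 9 cm and d_o2 = -15.100 cm gives d_i2 = 5.639 cm.
m_2 = -(5.639)/(-15.100) = 0.3734.
The system's lateral magnification is m_1 m_2 = (-0.3600)(0.3734) = -0.1344.

-0.134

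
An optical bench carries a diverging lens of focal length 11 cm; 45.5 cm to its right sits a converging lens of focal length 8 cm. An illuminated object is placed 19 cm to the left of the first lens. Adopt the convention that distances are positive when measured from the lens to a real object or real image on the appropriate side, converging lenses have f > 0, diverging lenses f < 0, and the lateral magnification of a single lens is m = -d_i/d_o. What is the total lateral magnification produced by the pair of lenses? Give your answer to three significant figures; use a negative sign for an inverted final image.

First lens: d_i1 = 1/(1/(-11) - 1/19) = -6.967 cm.
m_1 = -(-6.967)/19 = 0.3667.
The intermediate image is virtual, 6.967 cm to the left of lens 1, so d_o2 = L - d_i1 = 45.5 - (-6.967) = 52.467 cm.
Second lens: d_i2 = 1/(1/8 - 1/(52.467)) = 9.439 cm.
m_2 = -(9.439)/(52.467) = -0.1799.
The system's lateral magnification is m_1 m_2 = (0.3667)(-0.1799) = -0.0660.

-0.0660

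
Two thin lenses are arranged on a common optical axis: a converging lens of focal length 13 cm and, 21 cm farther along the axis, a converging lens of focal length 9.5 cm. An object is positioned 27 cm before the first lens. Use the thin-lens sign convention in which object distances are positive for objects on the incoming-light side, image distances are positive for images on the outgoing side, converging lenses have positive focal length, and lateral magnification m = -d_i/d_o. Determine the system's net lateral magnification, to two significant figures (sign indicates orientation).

Applying the thin-lens equation to the first lens, 1/13 = 1/27 + 1/d_i1, which gives d_i1 = 25.071 cm.
Its lateral magnification is m_1 = -d_i1/d_o1 = -(25.071)/27 = -0.9286.
Since 25.071 cm > 21 cm, the first image lies past the second lens and serves as a virtual object: d_o2 = L - d_i1 = -4.071 cm.
Applying the thin-lens equation again with f_2 = 9.5 cm and d_o2 = -4.071 cm gives d_i2 = 2.850 cm.
m_2 = -(2.850)/(-4.071) = 0.7000.
Overall magnification: m = m_1 m_2 = -0.6500.

-0.65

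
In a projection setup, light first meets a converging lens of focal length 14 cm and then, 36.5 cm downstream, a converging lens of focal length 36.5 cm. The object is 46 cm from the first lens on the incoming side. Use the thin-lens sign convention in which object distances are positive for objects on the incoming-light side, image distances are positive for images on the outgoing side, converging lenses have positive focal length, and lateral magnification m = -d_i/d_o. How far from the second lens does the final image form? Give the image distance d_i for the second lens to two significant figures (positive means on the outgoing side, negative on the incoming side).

Applying the thin-lens equation to the first lens, 1/14 = 1/46 + 1/d_i1, which gives d_i1 = 20.125 cm.
The intermediate image is 20.125 cm to the right of lens 1, so d_o2 = L - d_i1 = 36.5 - 20.125 = 16.375 cm.
Applying the thin-lens equation again with f_2 = 36.5 cm and d_o2 = 16.375 cm gives d_i2 = -29.699 cm.

-30 cm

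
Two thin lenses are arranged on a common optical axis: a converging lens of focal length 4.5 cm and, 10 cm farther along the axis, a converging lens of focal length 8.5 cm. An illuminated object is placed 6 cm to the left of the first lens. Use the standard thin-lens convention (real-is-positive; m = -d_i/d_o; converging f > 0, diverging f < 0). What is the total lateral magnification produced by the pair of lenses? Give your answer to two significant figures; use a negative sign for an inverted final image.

-1.5

Applying the thin-lens equation to the first lens, 1/4.5 = 1/6 + 1/d_i1, which gives d_i1 = 18.000 cm.
Its lateral magnification is m_1 = -d_i1/d_o1 = -(18.000)/6 = -3.0000.
This image would form 18.000 cm past lens 1, i.e. 8.000 cm beyond lens 2, so it is a virtual object for lens 2: d_o2 = 10 - 18.000 = -8.000 cm.
Applying the thin-lens equation again with f_2 = 8.5 cm and d_o2 = -8.000 cm gives d_i2 = 4.121 cm.
m_2 = -(4.121)/(-8.000) = 0.5152.
Overall magnification: m = m_1 m_2 = -1.5455.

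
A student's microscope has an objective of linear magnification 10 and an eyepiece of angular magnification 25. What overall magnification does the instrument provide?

The overall magnification of a compound microscope is the product of the objective and eyepiece magnifications:
M = M_obj x M_eye = 10 x 25 = 250.

250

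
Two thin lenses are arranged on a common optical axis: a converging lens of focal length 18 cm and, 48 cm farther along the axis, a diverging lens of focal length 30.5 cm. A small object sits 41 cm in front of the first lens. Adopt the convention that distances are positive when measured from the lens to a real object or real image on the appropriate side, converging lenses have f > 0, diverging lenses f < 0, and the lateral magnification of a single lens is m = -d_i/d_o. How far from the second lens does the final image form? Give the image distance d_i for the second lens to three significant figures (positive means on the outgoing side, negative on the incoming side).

Lens 1: 1/d_i1 = 1/f_1 - 1/d_o1 = 1/18 - 1/41 = 0.03117 cm^-1, so d_i1 = 32.087 cm.
Object distance for lens 2: d_o2 = 48 - 32.087 = 15.913 cm.
Lens 2: 1/d_i2 = 1/f_2 - 1/d_o2 = 1/(-30.5) - 1/(15.913) = -0.09563 cm^-1, so d_i2 = -10.457 cm.

-10.5 cm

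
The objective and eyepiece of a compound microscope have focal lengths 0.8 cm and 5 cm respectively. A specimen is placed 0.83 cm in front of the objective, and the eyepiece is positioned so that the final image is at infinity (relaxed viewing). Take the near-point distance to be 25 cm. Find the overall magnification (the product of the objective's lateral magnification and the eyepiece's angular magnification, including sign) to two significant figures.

-130

Objective: 1/d_i = 1/f_obj - 1/d_o = 1/0.8 - 1/0.83 = 0.04518 cm^-1, so d_i = 22.133 cm.
m_obj = -d_i/d_o = -22.133/0.83 = -26.667.
Eyepiece angular magnification (image at infinity): M_eye = D/f_e = 25/5 = 5.000.
Overall M = m_obj x M_eye = (-26.667)(5.000) = -133.33.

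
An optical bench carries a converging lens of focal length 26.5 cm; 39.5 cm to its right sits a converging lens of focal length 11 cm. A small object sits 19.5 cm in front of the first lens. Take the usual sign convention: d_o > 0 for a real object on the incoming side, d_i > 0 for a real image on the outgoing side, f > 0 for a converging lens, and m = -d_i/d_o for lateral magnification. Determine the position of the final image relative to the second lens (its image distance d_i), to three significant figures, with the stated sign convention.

12.2 cm

Lens 1: 1/d_i1 = 1/f_1 - 1/d_o1 = 1/26.5 - 1/19.5 = -0.01355 cm^-1, so d_i1 = -73.821 cm.
With d_i1 < 0 the first image is virtual and lies on the object side; the object distance for lens 2 is d_o2 = 39.5 - (-73.821) = 113.321 cm.
Lens 2: 1/d_i2 = 1/f_2 - 1/d_o2 = 1/11 - 1/(113.321) = 0.08208 cm^-1, so d_i2 = 12.183 cm.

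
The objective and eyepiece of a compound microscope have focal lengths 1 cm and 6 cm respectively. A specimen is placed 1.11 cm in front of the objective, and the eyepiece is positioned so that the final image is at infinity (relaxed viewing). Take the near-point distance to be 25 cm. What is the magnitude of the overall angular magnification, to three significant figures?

37.9

Objective: 1/d_i = 1/f_obj - 1/d_o = 1/1 - 1/1.11 = 0.09910 cm^-1, so d_i = 10.091 cm.
m_obj = -d_i/d_o = -10.091/1.11 = -9.091.
Eyepiece angular magnification (image at infinity): M_eye = D/f_e = 25/6 = 4.167.
Overall M = m_obj x M_eye = (-9.091)(4.167) = -37.88.
|M| = 37.88.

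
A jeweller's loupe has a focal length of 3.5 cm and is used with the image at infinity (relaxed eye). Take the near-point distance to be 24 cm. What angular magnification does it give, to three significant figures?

M = D/f = 24/3.5 = 6.857.

6.86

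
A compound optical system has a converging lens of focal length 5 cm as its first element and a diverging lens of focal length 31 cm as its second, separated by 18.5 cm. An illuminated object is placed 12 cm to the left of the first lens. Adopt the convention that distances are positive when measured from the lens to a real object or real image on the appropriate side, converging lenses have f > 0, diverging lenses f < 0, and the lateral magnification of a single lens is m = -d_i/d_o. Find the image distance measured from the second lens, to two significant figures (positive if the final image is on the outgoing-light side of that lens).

Lens 1: 1/d_i1 = 1/f_1 - 1/d_o1 = 1/5 - 1/12 = 0.11667 cm^-1, so d_i1 = 8.571 cm.
The intermediate image is 8.571 cm to the right of lens 1, so d_o2 = L - d_i1 = 18.5 - 8.571 = 9.929 cm.
Lens 2: 1/d_i2 = 1/f_2 - 1/d_o2 = 1/(-31) - 1/(9.929) = -0.13298 cm^-1, so d_i2 = -7.520 cm.

-7.5 cm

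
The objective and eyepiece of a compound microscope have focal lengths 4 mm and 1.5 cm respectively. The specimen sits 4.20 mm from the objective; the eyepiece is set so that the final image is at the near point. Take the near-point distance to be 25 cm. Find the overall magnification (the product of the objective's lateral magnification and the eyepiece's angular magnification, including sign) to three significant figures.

-353

Convert to cm: f_obj = 4 mm = 0.4 cm; d_o = 4.20 mm = 0.42 cm.
Objective: 1/d_i = 1/f_obj - 1/d_o = 1/0.4 - 1/0.42 = 0.11905 cm^-1, so d_i = 8.400 cm.
m_obj = -d_i/d_o = -8.400/0.42 = -20.000.
Eyepiece angular magnification (image at near point): M_eye = 1 + D/f_e = 1 + 25/1.5 = 17.667.
Overall M = m_obj x M_eye = (-20.000)(17.667) = -353.33.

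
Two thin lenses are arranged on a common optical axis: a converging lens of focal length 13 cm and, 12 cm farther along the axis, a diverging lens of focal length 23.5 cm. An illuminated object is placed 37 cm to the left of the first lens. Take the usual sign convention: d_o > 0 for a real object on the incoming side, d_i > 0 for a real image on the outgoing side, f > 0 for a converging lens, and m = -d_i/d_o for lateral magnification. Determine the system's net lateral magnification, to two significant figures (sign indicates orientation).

Lens 1: 1/d_i1 = 1/f_1 - 1/d_o1 = 1/13 - 1/37 = 0.04990 cm^-1, so d_i1 = 20.042 cm.
m_1 = -(20.042)/37 = -0.5417.
Since 20.042 cm > 12 cm, the first image lies past the second lens and serves as a virtual object: d_o2 = L - d_i1 = -8.042 cm.
Lens 2: 1/d_i2 = 1/f_2 - 1/d_o2 = 1/(-23.5) - 1/(-8.042) = 0.08180 cm^-1, so d_i2 = 12.225 cm.
m_2 = -(12.225)/(-8.042) = 1.5202.
Overall magnification: m = m_1 m_2 = -0.8235.

-0.82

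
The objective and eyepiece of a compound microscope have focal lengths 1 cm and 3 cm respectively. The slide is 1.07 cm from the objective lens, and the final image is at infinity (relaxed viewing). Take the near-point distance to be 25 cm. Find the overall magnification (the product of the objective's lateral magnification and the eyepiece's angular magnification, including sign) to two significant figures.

Objective: 1/d_i = 1/f_obj - 1/d_o = 1/1 - 1/1.07 = 0.06542 cm^-1, so d_i = 15.286 cm.
m_obj = -d_i/d_o = -15.286/1.07 = -14.286.
Eyepiece angular magnification (image at infinity): M_eye = D/f_e = 25/3 = 8.333.
Overall M = m_obj x M_eye = (-14.286)(8.333) = -119.05.

-120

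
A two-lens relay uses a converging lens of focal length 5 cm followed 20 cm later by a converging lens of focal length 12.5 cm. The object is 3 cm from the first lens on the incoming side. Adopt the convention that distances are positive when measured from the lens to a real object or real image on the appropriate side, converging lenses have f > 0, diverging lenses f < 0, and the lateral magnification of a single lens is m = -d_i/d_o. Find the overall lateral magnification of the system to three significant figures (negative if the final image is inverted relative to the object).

-2.08

First lens: d_i1 = 1/(1/5 - 1/3) = -7.500 cm.
m_1 = -(-7.500)/3 = 2.5000.
With d_i1 < 0 the first image is virtual and lies on the object side; the object distance for lens 2 is d_o2 = 20 - (-7.500) = 27.500 cm.
Second lens: d_i2 = 1/(1/12.5 - 1/(27.500)) = 22.917 cm.
m_2 = -(22.917)/(27.500) = -0.8333.
The system's lateral magnification is m_1 m_2 = (2.5000)(-0.8333) = -2.0833.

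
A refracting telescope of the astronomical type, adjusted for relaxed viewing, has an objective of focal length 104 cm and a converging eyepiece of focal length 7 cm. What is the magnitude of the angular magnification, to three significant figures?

14.9

|M| = f_obj/|f_eye| = 104/7 = 14.857.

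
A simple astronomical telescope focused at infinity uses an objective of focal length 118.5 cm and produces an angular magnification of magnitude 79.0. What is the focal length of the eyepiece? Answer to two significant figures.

|M| = f_obj/f_eye, so f_eye = f_obj/|M| = 118.5/79.0 = 1.500 cm.

1.5 cm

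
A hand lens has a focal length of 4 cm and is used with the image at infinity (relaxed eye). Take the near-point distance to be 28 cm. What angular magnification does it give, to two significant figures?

7.0

M = D/f = 28/4 = 7.000.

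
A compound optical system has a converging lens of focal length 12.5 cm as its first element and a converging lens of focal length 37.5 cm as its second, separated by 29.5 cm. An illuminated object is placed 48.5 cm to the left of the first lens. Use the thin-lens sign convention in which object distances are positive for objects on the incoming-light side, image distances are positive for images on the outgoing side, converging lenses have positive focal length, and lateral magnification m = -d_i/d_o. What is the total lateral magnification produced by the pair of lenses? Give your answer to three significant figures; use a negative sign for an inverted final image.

-0.524

Lens 1: 1/d_i1 = 1/f_1 - 1/d_o1 = 1/12.5 - 1/48.5 = 0.05938 cm^-1, so d_i1 = 16.840 cm.
m_1 = -(16.840)/48.5 = -0.3472.
The intermediate image is 16.840 cm to the right of lens 1, so d_o2 = L - d_i1 = 29.5 - 16.840 = 12.660 cm.
Lens 2: 1/d_i2 = 1/f_2 - 1/d_o2 = 1/37.5 - 1/(12.660) = -0.05232 cm^-1, so d_i2 = -19.112 cm.
m_2 = -(-19.112)/(12.660) = 1.5096.
The system's lateral magnification is m_1 m_2 = (-0.3472)(1.5096) = -0.5242.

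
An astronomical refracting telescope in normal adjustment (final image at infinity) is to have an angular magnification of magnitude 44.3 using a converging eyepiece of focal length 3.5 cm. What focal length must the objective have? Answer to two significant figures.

|M| = f_obj/|f_eye|, so f_obj = |M| x |f_eye| = 44.3 x 3.5 = 155.050 cm.

160 cm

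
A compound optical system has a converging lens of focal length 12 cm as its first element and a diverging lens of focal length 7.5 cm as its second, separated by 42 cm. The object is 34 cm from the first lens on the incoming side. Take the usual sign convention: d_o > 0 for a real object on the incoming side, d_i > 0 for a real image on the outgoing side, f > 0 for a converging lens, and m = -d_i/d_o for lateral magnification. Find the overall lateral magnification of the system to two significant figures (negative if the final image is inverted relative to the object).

-0.13

Lens 1: 1/d_i1 = 1/f_1 - 1/d_o1 = 1/12 - 1/34 = 0.05392 cm^-1, so d_i1 = 18.545 cm.
m_1 = -(18.545)/34 = -0.5455.
Object distance for lens 2: d_o2 = 42 - 18.545 = 23.455 cm.
Lens 2: 1/d_i2 = 1/f_2 - 1/d_o2 = 1/(-7.5) - 1/(23.455) = -0.17597 cm^-1, so d_i2 = -5.683 cm.
m_2 = -(-5.683)/(23.455) = 0.2423.
Total m = m_1 x m_2 = (-0.5455)(0.2423) = -0.1322.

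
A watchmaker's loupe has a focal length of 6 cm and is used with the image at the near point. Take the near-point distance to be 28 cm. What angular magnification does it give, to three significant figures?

5.67

M = 1 + D/f = 1 + 28/6 = 5.667.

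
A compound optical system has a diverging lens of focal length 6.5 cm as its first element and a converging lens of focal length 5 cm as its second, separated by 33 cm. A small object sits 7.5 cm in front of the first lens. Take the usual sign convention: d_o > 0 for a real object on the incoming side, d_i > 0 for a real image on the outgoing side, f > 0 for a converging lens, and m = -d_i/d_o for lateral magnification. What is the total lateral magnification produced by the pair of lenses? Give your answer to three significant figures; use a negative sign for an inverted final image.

Applying the thin-lens equation to the first lens, 1/(-6.5) = 1/7.5 + 1/d_i1, which gives d_i1 = -3.482 cm.
Its lateral magnification is m_1 = -d_i1/d_o1 = -(-3.482)/7.5 = 0.4643.
With d_i1 < 0 the first image is virtual and lies on the object side; the object distance for lens 2 is d_o2 = 33 - (-3.482) = 36.482 cm.
Applying the thin-lens equation again with f_2 = 5 cm and d_o2 = 36.482 cm gives d_i2 = 5.794 cm.
m_2 = -(5.794)/(36.482) = -0.1588.
Overall magnification: m = m_1 m_2 = -0.0737.

-0.0737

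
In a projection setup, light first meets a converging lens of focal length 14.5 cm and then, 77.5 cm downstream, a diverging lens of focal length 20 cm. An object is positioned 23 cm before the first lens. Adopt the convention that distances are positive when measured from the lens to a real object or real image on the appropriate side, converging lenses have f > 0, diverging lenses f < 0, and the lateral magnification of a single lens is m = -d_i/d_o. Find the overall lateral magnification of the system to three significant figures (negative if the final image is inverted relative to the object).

Lens 1: 1/d_i1 = 1/f_1 - 1/d_o1 = 1/14.5 - 1/23 = 0.02549 cm^-1, so d_i1 = 39.235 cm.
m_1 = -(39.235)/23 = -1.7059.
That image sits 38.265 cm in front of the second lens, so d_o2 = 38.265 cm.
Lens 2: 1/d_i2 = 1/f_2 - 1/d_o2 = 1/(-20) - 1/(38.265) = -0.07613 cm^-1, so d_i2 = -13.135 cm.
m_2 = -(-13.135)/(38.265) = 0.3433.
The system's lateral magnification is m_1 m_2 = (-1.7059)(0.3433) = -0.5856.

-0.586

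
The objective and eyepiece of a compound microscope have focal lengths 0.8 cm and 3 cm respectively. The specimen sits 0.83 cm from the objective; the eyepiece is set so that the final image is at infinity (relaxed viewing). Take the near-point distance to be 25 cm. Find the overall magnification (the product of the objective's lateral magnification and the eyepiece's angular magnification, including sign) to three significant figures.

Objective: 1/d_i = 1/f_obj - 1/d_o = 1/0.8 - 1/0.83 = 0.04518 cm^-1, so d_i = 22.133 cm.
m_obj = -d_i/d_o = -22.133/0.83 = -26.667.
Eyepiece angular magnification (image at infinity): M_eye = D/f_e = 25/3 = 8.333.
Overall M = m_obj x M_eye = (-26.667)(8.333) = -222.22.

-222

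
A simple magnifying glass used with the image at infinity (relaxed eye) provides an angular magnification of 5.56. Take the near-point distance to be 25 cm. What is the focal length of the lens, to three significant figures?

4.50 cm

For the image at infinity, M = D/f.
f = D/M = 25/5.56 = 4.496 cm.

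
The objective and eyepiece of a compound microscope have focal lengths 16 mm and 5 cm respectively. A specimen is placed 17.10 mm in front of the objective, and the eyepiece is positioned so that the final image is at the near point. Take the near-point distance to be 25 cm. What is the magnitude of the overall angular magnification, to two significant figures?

87

Convert to cm: f_obj = 16 mm = 1.6 cm; d_o = 17.10 mm = 1.71 cm.
Objective: 1/d_i = 1/f_obj - 1/d_o = 1/1.6 - 1/1.71 = 0.04020 cm^-1, so d_i = 24.873 cm.
m_obj = -d_i/d_o = -24.873/1.71 = -14.545.
Eyepiece angular magnification (image at near point): M_eye = 1 + D/f_e = 1 + 25/5 = 6.000.
Overall M = m_obj x M_eye = (-14.545)(6.000) = -87.27.
|M| = 87.27.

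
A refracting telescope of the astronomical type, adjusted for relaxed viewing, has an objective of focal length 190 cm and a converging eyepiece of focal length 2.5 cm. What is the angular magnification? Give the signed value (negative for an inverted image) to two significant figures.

M = -f_obj/f_eye = -190/(2.5) = -76.000.

-76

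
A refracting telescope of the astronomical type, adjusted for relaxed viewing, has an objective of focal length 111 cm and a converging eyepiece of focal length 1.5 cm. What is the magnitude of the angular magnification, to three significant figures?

|M| = f_obj/|f_eye| = 111/1.5 = 74.000.

74.0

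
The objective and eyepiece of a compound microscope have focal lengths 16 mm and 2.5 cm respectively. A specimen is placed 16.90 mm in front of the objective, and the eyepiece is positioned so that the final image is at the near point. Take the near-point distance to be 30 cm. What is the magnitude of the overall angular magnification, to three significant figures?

Convert to cm: f_obj = 16 mm = 1.6 cm; d_o = 16.90 mm = 1.69 cm.
Objective: 1/d_i = 1/f_obj - 1/d_o = 1/1.6 - 1/1.69 = 0.03328 cm^-1, so d_i = 30.044 cm.
m_obj = -d_i/d_o = -30.044/1.69 = -17.778.
Eyepiece angular magnification (image at near point): M_eye = 1 + D/f_e = 1 + 30/2.5 = 13.000.
Overall M = m_obj x M_eye = (-17.778)(13.000) = -231.11.
|M| = 231.11.

231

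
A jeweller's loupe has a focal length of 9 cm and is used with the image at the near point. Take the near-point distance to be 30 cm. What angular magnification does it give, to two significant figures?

4.3

M = 1 + D/f = 1 + 30/9 = 4.333.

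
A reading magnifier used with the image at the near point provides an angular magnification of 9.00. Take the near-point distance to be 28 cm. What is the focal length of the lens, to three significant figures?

3.50 cm

For the image at the near point, M = 1 + D/f.
f = D/(M - 1) = 28/(9.0 - 1) = 3.500 cm.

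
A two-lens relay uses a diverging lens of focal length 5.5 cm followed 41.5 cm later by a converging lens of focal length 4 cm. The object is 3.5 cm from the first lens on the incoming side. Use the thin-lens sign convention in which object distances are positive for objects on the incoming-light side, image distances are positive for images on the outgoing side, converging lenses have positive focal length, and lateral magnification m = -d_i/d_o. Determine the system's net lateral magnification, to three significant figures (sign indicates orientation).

First lens: d_i1 = 1/(1/(-5.5) - 1/3.5) = -2.139 cm.
m_1 = -(-2.139)/3.5 = 0.6111.
The intermediate image is virtual, 2.139 cm to the left of lens 1, so d_o2 = L - d_i1 = 41.5 - (-2.139) = 43.639 cm.
Second lens: d_i2 = 1/(1/4 - 1/(43.639)) = 4.404 cm.
m_2 = -(4.404)/(43.639) = -0.1009.
Total m = m_1 x m_2 = (0.6111)(-0.1009) = -0.0617.

-0.0617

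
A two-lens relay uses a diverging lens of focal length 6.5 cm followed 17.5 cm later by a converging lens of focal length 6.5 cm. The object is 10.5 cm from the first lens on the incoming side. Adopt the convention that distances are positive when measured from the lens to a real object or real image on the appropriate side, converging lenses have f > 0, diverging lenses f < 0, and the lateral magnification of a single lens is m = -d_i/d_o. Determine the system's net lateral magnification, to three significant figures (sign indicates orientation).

-0.166

Applying the thin-lens equation to the first lens, 1/(-6.5) = 1/10.5 + 1/d_i1, which gives d_i1 = -4.015 cm.
Its lateral magnification is m_1 = -d_i1/d_o1 = -(-4.015)/10.5 = 0.3824.
The intermediate image is virtual, 4.015 cm to the left of lens 1, so d_o2 = L - d_i1 = 17.5 - (-4.015) = 21.515 cm.
Applying the thin-lens equation again with f_2 = 6.5 cm and d_o2 = 21.515 cm gives d_i2 = 9.314 cm.
m_2 = -(9.314)/(21.515) = -0.4329.
Total m = m_1 x m_2 = (0.3824)(-0.4329) = -0.1655.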